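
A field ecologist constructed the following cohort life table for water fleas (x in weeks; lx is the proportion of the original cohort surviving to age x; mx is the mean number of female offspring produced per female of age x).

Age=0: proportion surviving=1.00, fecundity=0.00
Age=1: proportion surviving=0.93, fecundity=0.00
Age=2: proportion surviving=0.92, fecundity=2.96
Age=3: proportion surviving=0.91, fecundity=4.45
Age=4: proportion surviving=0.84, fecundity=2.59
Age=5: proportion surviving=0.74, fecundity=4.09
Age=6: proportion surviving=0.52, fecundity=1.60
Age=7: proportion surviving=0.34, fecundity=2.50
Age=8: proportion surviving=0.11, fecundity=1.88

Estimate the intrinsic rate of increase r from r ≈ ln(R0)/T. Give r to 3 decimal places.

0.675

R0 = Σ lx·mx = 0 + 0 + 2.7232 + 4.0495 + 2.1756 + 3.0266 + 0.832 + 0.85 + 0.2068 = 13.8637
Σ x·lx·mx = 54.0267; T = 54.0267/13.8637 = 3.89699…
r ≈ ln(R0)/T = ln(13.8637)/3.89699… = 0.67469… → 0.675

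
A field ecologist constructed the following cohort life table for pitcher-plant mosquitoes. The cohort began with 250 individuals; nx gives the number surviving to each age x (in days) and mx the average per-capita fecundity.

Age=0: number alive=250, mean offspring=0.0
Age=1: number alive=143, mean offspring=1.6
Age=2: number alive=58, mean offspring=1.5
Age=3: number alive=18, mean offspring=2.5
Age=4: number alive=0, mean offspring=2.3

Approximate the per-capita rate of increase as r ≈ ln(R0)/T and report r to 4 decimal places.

0.2461

lx = nx/n0 = nx/250: 1, 0.572, 0.232, 0.072, 0
R0 = Σ lx·mx = 0 + 0.9152 + 0.348 + 0.18 + 0 = 1.4432
Σ x·lx·mx = 2.1512; T = 2.1512/1.4432 = 1.49058…
r ≈ ln(R0)/T = ln(1.4432)/1.49058… = 0.246121… → 0.2461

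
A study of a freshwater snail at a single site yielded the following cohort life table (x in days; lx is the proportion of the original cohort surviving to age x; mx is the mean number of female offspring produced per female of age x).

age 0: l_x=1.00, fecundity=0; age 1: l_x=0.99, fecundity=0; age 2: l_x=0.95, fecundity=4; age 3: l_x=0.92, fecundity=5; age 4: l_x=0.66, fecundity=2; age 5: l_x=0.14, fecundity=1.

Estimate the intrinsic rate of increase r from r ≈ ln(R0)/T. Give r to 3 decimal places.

0.824

R0 = Σ lx·mx = 0 + 0 + 3.8 + 4.6 + 1.32 + 0.14 = 9.86
Σ x·lx·mx = 27.38; T = 27.38/9.86 = 2.77688…
r ≈ ln(R0)/T = ln(9.86)/2.77688… = 0.82412… → 0.824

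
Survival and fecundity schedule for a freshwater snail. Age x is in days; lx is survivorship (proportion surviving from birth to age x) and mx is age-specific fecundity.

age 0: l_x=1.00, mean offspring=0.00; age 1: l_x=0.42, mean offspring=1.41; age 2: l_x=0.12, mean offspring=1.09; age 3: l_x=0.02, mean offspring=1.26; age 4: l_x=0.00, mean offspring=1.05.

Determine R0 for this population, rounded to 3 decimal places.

lx·mx by age: 0, 0.5922, 0.1308, 0.0252, 0
R0 = Σ lx·mx = 0.7482 → 0.748

0.748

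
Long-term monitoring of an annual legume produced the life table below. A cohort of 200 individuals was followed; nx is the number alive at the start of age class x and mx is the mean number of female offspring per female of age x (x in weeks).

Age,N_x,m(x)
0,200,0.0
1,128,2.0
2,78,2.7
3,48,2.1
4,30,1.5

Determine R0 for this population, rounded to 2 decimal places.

3.06

lx = nx/n0 = nx/200: 1, 0.64, 0.39, 0.24, 0.15
lx·mx by age: 0, 1.28, 1.053, 0.504, 0.225
R0 = Σ lx·mx = 3.062 → 3.06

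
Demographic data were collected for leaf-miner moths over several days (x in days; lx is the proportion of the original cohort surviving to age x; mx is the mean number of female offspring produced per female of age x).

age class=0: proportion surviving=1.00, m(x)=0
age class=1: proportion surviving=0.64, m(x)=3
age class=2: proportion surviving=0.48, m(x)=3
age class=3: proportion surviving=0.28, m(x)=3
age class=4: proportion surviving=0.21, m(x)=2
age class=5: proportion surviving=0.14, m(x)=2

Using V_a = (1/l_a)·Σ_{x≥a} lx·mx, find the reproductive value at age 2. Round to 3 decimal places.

lx·mx for x ≥ 2: 1.44, 0.84, 0.42, 0.28 → sum = 2.98
V_2 = 2.98 / l_2 = 2.98 / 0.48 = 6.208333… → 6.208

6.208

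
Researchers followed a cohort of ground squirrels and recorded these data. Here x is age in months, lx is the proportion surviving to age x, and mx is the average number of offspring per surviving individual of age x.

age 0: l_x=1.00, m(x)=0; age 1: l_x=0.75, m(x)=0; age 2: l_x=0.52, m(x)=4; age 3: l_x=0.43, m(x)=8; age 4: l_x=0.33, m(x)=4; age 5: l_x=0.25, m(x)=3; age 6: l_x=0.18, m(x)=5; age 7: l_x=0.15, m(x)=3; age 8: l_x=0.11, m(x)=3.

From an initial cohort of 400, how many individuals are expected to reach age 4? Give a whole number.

132

Expected survivors = N0 · l_4 = 400 × 0.33 = 132 → 132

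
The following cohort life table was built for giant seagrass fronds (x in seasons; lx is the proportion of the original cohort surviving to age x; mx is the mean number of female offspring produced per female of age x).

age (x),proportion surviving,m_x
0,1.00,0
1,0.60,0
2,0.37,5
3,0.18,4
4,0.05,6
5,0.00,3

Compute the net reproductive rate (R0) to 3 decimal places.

2.870

lx·mx by age: 0, 0, 1.85, 0.72, 0.3, 0
R0 = Σ lx·mx = 2.87 → 2.870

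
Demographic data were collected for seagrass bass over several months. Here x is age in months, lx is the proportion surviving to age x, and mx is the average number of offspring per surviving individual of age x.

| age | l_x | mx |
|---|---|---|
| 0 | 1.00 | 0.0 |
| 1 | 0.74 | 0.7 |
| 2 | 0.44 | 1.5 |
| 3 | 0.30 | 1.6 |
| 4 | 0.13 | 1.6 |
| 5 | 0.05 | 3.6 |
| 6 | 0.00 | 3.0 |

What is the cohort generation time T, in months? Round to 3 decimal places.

2.449

lx·mx: 0, 0.518, 0.66, 0.48, 0.208, 0.18, 0 → R0 = 2.046
x·lx·mx: 0, 0.518, 1.32, 1.44, 0.832, 0.9, 0 → Σ = 5.01
T = 5.01 / 2.046 = 2.44868… → 2.449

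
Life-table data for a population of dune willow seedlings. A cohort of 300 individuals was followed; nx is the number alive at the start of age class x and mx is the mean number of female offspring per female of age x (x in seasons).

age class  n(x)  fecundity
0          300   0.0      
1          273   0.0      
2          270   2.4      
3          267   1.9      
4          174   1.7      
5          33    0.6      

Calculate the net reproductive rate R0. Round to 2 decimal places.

4.90

lx = nx/n0 = nx/300: 1, 0.91, 0.9, 0.89, 0.58, 0.11
lx·mx by age: 0, 0, 2.16, 1.691, 0.986, 0.066
R0 = Σ lx·mx = 4.903 → 4.90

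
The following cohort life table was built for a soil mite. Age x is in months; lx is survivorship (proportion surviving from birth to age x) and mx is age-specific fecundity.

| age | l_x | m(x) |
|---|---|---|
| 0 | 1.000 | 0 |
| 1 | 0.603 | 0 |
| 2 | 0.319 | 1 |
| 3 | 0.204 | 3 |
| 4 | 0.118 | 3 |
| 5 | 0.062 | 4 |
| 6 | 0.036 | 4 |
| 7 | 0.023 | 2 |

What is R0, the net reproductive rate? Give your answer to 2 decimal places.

1.72

lx·mx by age: 0, 0, 0.319, 0.612, 0.354, 0.248, 0.144, 0.046
R0 = Σ lx·mx = 1.723 → 1.72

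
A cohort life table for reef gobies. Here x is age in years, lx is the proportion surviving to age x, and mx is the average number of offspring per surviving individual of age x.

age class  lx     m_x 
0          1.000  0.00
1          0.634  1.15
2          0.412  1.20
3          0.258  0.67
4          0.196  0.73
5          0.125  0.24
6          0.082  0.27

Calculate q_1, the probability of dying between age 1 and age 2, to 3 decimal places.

q_1 = (l_1 − l_2) / l_1 = (0.634 − 0.412) / 0.634
     = 0.222 / 0.634 = 0.350158… → 0.350

0.350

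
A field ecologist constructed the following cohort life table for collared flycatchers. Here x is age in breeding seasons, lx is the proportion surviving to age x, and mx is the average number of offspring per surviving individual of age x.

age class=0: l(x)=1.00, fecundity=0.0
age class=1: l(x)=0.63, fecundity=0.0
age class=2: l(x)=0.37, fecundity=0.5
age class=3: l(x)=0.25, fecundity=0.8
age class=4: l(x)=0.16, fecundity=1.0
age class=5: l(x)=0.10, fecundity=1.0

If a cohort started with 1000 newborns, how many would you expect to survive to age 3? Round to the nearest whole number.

250

Expected survivors = N0 · l_3 = 1000 × 0.25 = 250 → 250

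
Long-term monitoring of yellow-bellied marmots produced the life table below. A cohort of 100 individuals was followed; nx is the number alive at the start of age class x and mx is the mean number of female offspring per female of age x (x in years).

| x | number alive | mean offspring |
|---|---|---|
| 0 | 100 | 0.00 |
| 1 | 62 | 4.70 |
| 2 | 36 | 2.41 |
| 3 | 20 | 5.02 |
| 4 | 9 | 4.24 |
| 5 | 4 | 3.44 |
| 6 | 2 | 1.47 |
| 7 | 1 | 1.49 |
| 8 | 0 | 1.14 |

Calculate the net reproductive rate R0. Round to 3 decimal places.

5.349

lx = nx/n0 = nx/100: 1, 0.62, 0.36, 0.2, 0.09, 0.04, 0.02, 0.01, 0
lx·mx by age: 0, 2.914, 0.8676, 1.004, 0.3816, 0.1376, 0.0294, 0.0149, 0
R0 = Σ lx·mx = 5.3491 → 5.349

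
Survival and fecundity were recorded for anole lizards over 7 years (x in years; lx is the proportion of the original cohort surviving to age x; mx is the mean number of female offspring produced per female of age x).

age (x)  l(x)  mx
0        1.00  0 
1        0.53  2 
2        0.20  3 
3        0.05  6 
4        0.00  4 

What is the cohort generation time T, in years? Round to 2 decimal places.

1.61

lx·mx: 0, 1.06, 0.6, 0.3, 0 → R0 = 1.96
x·lx·mx: 0, 1.06, 1.2, 0.9, 0 → Σ = 3.16
T = 3.16 / 1.96 = 1.612245… → 1.61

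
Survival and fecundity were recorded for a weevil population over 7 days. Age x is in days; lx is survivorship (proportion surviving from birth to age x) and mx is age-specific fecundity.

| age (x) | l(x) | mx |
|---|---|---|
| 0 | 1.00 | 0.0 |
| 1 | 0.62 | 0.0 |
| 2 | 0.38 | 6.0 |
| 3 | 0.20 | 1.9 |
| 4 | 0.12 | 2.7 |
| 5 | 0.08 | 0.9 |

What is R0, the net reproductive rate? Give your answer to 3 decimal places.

lx·mx by age: 0, 0, 2.28, 0.38, 0.324, 0.072
R0 = Σ lx·mx = 3.056 → 3.056

3.056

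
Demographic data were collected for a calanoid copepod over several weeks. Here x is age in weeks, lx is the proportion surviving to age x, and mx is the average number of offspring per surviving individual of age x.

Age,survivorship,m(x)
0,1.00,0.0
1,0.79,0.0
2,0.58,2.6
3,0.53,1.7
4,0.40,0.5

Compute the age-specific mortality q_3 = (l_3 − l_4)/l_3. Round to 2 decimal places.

0.25

q_3 = (l_3 − l_4) / l_3 = (0.53 − 0.4) / 0.53
     = 0.13 / 0.53 = 0.245283… → 0.25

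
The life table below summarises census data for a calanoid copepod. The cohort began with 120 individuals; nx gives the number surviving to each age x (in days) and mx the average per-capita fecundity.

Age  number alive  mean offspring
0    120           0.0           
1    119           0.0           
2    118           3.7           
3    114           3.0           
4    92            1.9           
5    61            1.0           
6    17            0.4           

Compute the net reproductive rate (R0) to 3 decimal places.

lx = nx/n0 = nx/120: 1, 0.99167…, 0.98333…, 0.95, 0.76667…, 0.50833…, 0.14167…
lx·mx by age: 0, 0, 3.638333…, 2.85, 1.456667…, 0.508333…, 0.056667…
R0 = Σ lx·mx = 8.51… → 8.510

8.510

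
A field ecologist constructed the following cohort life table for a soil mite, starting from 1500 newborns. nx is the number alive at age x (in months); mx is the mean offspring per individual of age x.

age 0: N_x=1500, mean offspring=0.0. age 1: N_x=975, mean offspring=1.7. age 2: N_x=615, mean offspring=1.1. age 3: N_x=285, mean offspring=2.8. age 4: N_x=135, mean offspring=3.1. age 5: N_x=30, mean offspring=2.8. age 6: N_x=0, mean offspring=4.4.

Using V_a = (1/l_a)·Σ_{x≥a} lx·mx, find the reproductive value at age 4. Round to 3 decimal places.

lx = nx/n0 = nx/1500: 1, 0.65, 0.41, 0.19, 0.09, 0.02, 0
lx·mx for x ≥ 4: 0.279, 0.056, 0 → sum = 0.335
V_4 = 0.335 / l_4 = 0.335 / 0.09 = 3.722222… → 3.722

3.722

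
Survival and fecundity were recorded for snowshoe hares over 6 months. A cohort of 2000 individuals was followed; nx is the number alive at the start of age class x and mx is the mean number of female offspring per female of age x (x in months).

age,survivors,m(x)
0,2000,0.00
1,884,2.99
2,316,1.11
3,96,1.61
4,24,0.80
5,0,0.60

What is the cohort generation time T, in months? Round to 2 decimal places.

1.23

lx = nx/n0 = nx/2000: 1, 0.442, 0.158, 0.048, 0.012, 0
lx·mx: 0, 1.32158, 0.17538, 0.07728, 0.0096, 0 → R0 = 1.58384
x·lx·mx: 0, 1.32158, 0.35076, 0.23184, 0.0384, 0 → Σ = 1.94258
T = 1.94258 / 1.58384 = 1.2265… → 1.23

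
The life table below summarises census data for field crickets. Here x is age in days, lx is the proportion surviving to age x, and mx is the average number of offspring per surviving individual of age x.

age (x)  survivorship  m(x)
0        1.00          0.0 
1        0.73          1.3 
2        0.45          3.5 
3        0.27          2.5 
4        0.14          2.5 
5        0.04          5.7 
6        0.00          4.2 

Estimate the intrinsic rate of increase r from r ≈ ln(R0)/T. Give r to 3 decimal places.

0.579

R0 = Σ lx·mx = 0 + 0.949 + 1.575 + 0.675 + 0.35 + 0.228 + 0 = 3.777
Σ x·lx·mx = 8.664; T = 8.664/3.777 = 2.29388…
r ≈ ln(R0)/T = ln(3.777)/2.29388… = 0.57934… → 0.579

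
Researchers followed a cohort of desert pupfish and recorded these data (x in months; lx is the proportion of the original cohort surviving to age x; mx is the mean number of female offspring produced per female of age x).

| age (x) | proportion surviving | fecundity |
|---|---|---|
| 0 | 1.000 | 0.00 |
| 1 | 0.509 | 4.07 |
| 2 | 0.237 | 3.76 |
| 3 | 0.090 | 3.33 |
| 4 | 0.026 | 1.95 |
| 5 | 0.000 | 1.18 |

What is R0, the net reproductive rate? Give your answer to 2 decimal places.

lx·mx by age: 0, 2.07163, 0.89112, 0.2997, 0.0507, 0
R0 = Σ lx·mx = 3.31315 → 3.31

3.31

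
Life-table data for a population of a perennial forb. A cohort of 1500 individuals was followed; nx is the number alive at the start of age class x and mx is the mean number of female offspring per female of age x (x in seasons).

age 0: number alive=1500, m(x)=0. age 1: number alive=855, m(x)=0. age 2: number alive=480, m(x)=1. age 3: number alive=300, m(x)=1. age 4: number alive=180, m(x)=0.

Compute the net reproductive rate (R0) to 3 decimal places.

lx = nx/n0 = nx/1500: 1, 0.57, 0.32, 0.2, 0.12
lx·mx by age: 0, 0, 0.32, 0.2, 0
R0 = Σ lx·mx = 0.52 → 0.520

0.520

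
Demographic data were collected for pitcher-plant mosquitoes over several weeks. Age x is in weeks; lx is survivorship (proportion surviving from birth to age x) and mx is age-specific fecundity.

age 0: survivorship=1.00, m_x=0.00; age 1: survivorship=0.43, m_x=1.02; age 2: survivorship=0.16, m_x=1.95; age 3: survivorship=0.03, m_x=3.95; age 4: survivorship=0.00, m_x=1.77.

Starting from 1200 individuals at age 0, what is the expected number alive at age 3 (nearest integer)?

36

Expected survivors = N0 · l_3 = 1200 × 0.03 = 36 → 36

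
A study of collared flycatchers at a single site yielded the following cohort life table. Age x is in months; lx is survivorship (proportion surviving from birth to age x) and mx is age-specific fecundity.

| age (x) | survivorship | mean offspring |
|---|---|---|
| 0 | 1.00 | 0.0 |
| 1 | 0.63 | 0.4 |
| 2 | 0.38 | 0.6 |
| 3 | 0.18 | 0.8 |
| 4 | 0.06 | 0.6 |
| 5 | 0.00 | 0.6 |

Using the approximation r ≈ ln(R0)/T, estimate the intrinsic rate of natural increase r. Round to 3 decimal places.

R0 = Σ lx·mx = 0 + 0.252 + 0.228 + 0.144 + 0.036 + 0 = 0.66
Σ x·lx·mx = 1.284; T = 1.284/0.66 = 1.94545…
r ≈ ln(R0)/T = ln(0.66)/1.94545… = -0.21358… → -0.214

-0.214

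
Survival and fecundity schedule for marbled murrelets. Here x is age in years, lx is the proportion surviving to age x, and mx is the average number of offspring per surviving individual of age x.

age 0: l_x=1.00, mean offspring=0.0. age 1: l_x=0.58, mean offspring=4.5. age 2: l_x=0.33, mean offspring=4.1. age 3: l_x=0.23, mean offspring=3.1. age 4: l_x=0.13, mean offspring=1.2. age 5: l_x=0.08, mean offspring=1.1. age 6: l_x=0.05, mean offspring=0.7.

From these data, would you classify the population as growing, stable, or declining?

R0 = Σ lx·mx = 0 + 2.61 + 1.353 + 0.713 + 0.156 + 0.088 + 0.035 = 4.955
R0 > 1, so the population is growing.

growing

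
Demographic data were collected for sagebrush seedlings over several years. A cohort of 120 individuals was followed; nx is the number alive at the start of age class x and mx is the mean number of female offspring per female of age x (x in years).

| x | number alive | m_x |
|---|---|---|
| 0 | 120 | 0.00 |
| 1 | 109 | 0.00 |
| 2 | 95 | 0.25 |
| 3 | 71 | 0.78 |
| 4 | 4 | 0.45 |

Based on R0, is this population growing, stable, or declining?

lx = nx/n0 = nx/120: 1, 0.90833…, 0.79167…, 0.59167…, 0.03333…
R0 = Σ lx·mx = 0 + 0 + 0.197917… + 0.4615… + 0.015… = 0.674417…
R0 < 1, so the population is declining.

declining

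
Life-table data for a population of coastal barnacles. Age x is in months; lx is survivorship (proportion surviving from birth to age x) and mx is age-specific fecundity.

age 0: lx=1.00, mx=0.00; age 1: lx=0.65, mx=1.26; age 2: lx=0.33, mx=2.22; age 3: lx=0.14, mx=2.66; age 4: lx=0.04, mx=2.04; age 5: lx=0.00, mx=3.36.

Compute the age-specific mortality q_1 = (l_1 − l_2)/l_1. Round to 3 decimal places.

0.492

q_1 = (l_1 − l_2) / l_1 = (0.65 − 0.33) / 0.65
     = 0.32 / 0.65 = 0.492308… → 0.492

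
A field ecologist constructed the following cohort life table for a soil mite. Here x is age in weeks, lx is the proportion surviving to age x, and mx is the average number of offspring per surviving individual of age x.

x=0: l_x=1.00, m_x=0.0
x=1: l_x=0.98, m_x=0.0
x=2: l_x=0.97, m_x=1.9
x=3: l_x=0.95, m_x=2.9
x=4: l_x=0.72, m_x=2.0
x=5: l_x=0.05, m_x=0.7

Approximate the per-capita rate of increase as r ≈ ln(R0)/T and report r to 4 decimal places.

R0 = Σ lx·mx = 0 + 0 + 1.843 + 2.755 + 1.44 + 0.035 = 6.073
Σ x·lx·mx = 17.886; T = 17.886/6.073 = 2.94517…
r ≈ ln(R0)/T = ln(6.073)/2.94517… = 0.612479… → 0.6125

0.6125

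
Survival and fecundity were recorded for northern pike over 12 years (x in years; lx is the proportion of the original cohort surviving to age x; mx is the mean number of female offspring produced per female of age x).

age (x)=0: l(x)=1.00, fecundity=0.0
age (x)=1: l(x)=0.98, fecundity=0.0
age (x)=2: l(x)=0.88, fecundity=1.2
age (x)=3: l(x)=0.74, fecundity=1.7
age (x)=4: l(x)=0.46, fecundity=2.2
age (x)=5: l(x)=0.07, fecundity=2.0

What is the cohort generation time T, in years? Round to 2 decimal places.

lx·mx: 0, 0, 1.056, 1.258, 1.012, 0.14 → R0 = 3.466
x·lx·mx: 0, 0, 2.112, 3.774, 4.048, 0.7 → Σ = 10.634
T = 10.634 / 3.466 = 3.06809… → 3.07

3.07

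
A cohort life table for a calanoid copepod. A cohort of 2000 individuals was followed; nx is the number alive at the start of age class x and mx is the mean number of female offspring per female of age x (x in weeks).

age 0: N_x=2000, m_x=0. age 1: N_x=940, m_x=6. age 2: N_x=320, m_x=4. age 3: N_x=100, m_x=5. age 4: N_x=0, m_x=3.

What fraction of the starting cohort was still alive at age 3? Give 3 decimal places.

0.050

l_3 = n_3/n_0 = 100/2000 = 0.05 → 0.050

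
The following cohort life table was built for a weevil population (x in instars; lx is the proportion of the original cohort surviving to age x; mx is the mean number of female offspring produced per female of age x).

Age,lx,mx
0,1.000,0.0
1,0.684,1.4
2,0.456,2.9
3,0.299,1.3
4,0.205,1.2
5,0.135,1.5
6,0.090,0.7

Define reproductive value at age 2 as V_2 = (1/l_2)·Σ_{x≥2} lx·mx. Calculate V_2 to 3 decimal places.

lx·mx for x ≥ 2: 1.3224, 0.3887, 0.246, 0.2025, 0.063 → sum = 2.2226
V_2 = 2.2226 / l_2 = 2.2226 / 0.456 = 4.874123… → 4.874

4.874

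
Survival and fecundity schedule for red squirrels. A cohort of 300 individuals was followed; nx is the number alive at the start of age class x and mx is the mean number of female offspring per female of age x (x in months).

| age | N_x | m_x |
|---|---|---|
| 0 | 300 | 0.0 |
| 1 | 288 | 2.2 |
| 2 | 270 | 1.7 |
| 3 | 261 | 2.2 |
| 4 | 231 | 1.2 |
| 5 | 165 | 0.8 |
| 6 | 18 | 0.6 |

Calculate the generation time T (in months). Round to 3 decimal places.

2.448

lx = nx/n0 = nx/300: 1, 0.96, 0.9, 0.87, 0.77, 0.55, 0.06
lx·mx: 0, 2.112, 1.53, 1.914, 0.924, 0.44, 0.036 → R0 = 6.956
x·lx·mx: 0, 2.112, 3.06, 5.742, 3.696, 2.2, 0.216 → Σ = 17.026
T = 17.026 / 6.956 = 2.447671… → 2.448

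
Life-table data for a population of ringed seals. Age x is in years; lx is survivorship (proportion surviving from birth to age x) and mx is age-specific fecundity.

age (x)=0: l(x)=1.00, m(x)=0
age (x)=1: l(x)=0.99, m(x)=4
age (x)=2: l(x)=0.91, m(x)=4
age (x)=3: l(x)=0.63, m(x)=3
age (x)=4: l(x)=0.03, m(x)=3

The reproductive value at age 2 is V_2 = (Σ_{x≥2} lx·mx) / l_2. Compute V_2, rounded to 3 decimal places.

lx·mx for x ≥ 2: 3.64, 1.89, 0.09 → sum = 5.62
V_2 = 5.62 / l_2 = 5.62 / 0.91 = 6.175824… → 6.176

6.176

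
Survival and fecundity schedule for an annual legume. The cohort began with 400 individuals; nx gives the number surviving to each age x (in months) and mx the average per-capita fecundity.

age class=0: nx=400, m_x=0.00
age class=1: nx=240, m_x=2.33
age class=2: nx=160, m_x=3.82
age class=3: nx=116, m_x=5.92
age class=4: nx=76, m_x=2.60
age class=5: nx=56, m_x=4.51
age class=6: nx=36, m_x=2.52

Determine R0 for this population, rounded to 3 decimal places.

lx = nx/n0 = nx/400: 1, 0.6, 0.4, 0.29, 0.19, 0.14, 0.09
lx·mx by age: 0, 1.398, 1.528, 1.7168, 0.494, 0.6314, 0.2268
R0 = Σ lx·mx = 5.995 → 5.995

5.995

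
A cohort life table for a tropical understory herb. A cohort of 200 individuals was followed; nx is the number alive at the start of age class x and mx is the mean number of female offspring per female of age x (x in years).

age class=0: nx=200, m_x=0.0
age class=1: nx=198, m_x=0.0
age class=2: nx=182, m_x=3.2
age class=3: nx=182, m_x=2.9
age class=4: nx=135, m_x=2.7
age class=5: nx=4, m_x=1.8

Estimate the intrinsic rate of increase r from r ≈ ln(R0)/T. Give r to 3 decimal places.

0.700

lx = nx/n0 = nx/200: 1, 0.99, 0.91, 0.91, 0.675, 0.02
R0 = Σ lx·mx = 0 + 0 + 2.912 + 2.639 + 1.8225 + 0.036 = 7.4095
Σ x·lx·mx = 21.211; T = 21.211/7.4095 = 2.86268…
r ≈ ln(R0)/T = ln(7.4095)/2.86268… = 0.69961… → 0.700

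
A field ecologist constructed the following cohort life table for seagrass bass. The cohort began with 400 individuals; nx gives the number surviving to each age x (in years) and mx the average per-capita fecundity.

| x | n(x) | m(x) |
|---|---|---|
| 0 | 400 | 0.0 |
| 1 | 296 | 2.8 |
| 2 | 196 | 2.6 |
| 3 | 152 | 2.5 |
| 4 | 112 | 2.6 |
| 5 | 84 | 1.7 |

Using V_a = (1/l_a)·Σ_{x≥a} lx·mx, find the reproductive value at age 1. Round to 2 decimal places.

7.27

lx = nx/n0 = nx/400: 1, 0.74, 0.49, 0.38, 0.28, 0.21
lx·mx for x ≥ 1: 2.072, 1.274, 0.95, 0.728, 0.357 → sum = 5.381
V_1 = 5.381 / l_1 = 5.381 / 0.74 = 7.271622… → 7.27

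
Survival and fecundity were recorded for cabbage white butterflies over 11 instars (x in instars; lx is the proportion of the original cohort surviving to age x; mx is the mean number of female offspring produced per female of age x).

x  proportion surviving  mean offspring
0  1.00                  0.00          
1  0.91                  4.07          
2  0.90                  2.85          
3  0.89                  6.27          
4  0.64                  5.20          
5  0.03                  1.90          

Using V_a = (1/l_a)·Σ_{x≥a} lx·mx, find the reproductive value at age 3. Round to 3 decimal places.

lx·mx for x ≥ 3: 5.5803, 3.328, 0.057 → sum = 8.9653
V_3 = 8.9653 / l_3 = 8.9653 / 0.89 = 10.073371… → 10.073

10.073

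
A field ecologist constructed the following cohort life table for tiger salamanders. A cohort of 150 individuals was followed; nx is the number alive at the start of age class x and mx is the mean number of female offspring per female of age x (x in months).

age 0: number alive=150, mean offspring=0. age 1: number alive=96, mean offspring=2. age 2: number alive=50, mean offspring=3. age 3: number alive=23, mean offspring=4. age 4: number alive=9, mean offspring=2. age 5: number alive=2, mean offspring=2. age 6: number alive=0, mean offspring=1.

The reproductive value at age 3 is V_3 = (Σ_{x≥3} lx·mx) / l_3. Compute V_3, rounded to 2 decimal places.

lx = nx/n0 = nx/150: 1, 0.64, 0.33333…, 0.15333…, 0.06, 0.01333…, 0
lx·mx for x ≥ 3: 0.613333…, 0.12, 0.026667…, 0 → sum = 0.76…
V_3 = 0.76… / l_3 = 0.76… / 0.153333… = 4.956522… → 4.96

4.96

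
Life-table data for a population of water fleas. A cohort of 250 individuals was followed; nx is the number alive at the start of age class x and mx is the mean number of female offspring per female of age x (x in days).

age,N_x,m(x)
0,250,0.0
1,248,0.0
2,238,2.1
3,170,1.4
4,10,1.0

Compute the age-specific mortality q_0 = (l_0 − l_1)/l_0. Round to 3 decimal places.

0.008

lx = nx/n0 = nx/250: 1, 0.992, 0.952, 0.68, 0.04
q_0 = (l_0 − l_1) / l_0 = (1 − 0.992) / 1
     = 0.008 / 1 = 0.008 → 0.008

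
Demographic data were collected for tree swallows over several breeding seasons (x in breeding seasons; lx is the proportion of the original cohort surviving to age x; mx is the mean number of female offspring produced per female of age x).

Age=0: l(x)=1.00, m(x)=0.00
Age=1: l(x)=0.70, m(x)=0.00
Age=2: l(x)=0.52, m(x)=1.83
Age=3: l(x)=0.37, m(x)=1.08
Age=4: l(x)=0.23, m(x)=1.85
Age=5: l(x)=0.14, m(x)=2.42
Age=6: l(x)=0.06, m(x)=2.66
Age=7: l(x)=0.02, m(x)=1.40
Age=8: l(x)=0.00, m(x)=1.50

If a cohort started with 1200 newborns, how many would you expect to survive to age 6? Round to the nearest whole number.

Expected survivors = N0 · l_6 = 1200 × 0.06 = 72 → 72

72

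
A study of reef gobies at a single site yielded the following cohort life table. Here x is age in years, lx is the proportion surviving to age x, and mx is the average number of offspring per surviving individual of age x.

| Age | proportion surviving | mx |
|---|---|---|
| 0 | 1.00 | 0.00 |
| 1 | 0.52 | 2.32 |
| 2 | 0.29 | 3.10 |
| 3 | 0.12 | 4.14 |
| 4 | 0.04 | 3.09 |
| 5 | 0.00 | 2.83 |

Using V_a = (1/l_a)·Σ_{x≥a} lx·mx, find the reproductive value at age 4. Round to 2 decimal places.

3.09

lx·mx for x ≥ 4: 0.1236, 0 → sum = 0.1236
V_4 = 0.1236 / l_4 = 0.1236 / 0.04 = 3.09 → 3.09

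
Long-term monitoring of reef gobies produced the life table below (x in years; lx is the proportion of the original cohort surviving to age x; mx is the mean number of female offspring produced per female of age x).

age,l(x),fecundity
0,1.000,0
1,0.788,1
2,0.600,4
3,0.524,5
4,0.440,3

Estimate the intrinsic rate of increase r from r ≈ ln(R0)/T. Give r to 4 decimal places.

0.7475

R0 = Σ lx·mx = 0 + 0.788 + 2.4 + 2.62 + 1.32 = 7.128
Σ x·lx·mx = 18.728; T = 18.728/7.128 = 2.62738…
r ≈ ln(R0)/T = ln(7.128)/2.62738… = 0.747523… → 0.7475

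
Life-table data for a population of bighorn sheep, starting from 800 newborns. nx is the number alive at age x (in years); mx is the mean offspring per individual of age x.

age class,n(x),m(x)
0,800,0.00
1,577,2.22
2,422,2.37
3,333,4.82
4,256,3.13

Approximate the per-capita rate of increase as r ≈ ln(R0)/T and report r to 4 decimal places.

lx = nx/n0 = nx/800: 1, 0.72125, 0.5275, 0.41625, 0.32
R0 = Σ lx·mx = 0 + 1.60118… + 1.25018… + 2.00633… + 1.0016 = 5.859275…
Σ x·lx·mx = 14.1269…; T = 14.1269…/5.859275… = 2.41103…
r ≈ ln(R0)/T = ln(5.859275…)/2.41103… = 0.733307… → 0.7333

0.7333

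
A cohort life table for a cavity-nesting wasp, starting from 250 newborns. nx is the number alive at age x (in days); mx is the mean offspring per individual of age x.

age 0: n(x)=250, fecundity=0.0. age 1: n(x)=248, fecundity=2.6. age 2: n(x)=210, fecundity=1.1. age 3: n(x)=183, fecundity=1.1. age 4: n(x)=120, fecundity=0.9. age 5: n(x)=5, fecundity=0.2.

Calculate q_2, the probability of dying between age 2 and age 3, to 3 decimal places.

lx = nx/n0 = nx/250: 1, 0.992, 0.84, 0.732, 0.48, 0.02
q_2 = (l_2 − l_3) / l_2 = (0.84 − 0.732) / 0.84
     = 0.108 / 0.84 = 0.128571… → 0.129

0.129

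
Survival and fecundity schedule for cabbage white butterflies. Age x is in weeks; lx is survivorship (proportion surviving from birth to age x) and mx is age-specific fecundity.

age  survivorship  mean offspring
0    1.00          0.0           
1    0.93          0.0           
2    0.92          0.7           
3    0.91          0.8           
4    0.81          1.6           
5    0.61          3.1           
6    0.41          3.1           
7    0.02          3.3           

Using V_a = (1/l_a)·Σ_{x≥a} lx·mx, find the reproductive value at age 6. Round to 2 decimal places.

lx·mx for x ≥ 6: 1.271, 0.066 → sum = 1.337
V_6 = 1.337 / l_6 = 1.337 / 0.41 = 3.260976… → 3.26

3.26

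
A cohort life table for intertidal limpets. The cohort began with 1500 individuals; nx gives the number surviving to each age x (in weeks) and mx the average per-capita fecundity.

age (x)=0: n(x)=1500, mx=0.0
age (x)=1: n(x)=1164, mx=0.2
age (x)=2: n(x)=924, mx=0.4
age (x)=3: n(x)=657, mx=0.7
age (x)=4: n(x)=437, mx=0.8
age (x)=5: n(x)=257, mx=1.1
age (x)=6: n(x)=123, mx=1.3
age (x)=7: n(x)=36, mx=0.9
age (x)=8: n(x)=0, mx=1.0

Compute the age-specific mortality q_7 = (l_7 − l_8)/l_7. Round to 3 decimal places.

lx = nx/n0 = nx/1500: 1, 0.776, 0.616, 0.438, 0.29133…, 0.17133…, 0.082, 0.024, 0
q_7 = (l_7 − l_8) / l_7 = (0.024 − 0) / 0.024
     = 0.024 / 0.024 = 1 → 1.000

1.000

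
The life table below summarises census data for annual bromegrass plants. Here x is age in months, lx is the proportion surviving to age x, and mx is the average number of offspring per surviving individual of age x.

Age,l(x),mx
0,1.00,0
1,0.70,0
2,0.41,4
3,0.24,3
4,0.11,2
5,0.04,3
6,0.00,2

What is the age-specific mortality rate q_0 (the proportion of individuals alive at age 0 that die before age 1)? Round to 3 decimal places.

q_0 = (l_0 − l_1) / l_0 = (1 − 0.7) / 1
     = 0.3 / 1 = 0.3 → 0.300

0.300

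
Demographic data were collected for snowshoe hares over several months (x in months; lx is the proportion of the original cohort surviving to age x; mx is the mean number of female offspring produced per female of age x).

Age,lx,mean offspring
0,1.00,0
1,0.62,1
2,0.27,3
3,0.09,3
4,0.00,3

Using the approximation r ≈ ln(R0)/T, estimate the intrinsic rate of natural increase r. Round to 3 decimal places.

R0 = Σ lx·mx = 0 + 0.62 + 0.81 + 0.27 + 0 = 1.7
Σ x·lx·mx = 3.05; T = 3.05/1.7 = 1.79412…
r ≈ ln(R0)/T = ln(1.7)/1.79412… = 0.29576… → 0.296

0.296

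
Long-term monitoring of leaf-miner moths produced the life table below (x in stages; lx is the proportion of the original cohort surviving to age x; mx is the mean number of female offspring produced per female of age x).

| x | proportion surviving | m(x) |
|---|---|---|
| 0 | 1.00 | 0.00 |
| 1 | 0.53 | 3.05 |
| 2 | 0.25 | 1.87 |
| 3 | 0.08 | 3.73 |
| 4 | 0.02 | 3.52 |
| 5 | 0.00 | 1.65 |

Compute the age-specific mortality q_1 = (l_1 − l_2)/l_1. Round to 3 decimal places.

0.528

q_1 = (l_1 − l_2) / l_1 = (0.53 − 0.25) / 0.53
     = 0.28 / 0.53 = 0.528302… → 0.528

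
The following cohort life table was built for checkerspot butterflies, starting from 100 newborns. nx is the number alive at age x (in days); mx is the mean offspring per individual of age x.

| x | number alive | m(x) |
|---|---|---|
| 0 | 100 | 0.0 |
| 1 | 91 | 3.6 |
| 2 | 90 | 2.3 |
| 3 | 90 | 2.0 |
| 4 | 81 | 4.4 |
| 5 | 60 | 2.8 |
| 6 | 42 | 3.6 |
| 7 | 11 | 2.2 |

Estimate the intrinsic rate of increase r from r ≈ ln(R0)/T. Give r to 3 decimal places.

lx = nx/n0 = nx/100: 1, 0.91, 0.9, 0.9, 0.81, 0.6, 0.42, 0.11
R0 = Σ lx·mx = 0 + 3.276 + 2.07 + 1.8 + 3.564 + 1.68 + 1.512 + 0.242 = 14.144
Σ x·lx·mx = 46.238; T = 46.238/14.144 = 3.26909…
r ≈ ln(R0)/T = ln(14.144)/3.26909… = 0.81041… → 0.810

0.810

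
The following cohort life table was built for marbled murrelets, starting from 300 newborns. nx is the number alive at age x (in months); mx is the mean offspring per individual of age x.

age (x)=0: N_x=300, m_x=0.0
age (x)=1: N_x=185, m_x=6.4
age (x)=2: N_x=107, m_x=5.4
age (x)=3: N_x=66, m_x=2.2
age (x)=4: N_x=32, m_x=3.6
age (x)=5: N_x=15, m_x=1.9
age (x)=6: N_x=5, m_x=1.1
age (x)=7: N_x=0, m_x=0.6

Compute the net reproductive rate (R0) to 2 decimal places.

lx = nx/n0 = nx/300: 1, 0.61667…, 0.35667…, 0.22, 0.10667…, 0.05, 0.01667…, 0
lx·mx by age: 0, 3.946667…, 1.926…, 0.484, 0.384…, 0.095, 0.018333…, 0
R0 = Σ lx·mx = 6.854… → 6.85

6.85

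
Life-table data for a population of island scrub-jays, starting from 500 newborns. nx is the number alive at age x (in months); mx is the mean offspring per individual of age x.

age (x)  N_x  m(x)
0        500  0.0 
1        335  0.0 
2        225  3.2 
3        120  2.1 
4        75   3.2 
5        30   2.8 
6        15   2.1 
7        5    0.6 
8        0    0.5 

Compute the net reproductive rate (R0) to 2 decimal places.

lx = nx/n0 = nx/500: 1, 0.67, 0.45, 0.24, 0.15, 0.06, 0.03, 0.01, 0
lx·mx by age: 0, 0, 1.44, 0.504, 0.48, 0.168, 0.063, 0.006, 0
R0 = Σ lx·mx = 2.661 → 2.66

2.66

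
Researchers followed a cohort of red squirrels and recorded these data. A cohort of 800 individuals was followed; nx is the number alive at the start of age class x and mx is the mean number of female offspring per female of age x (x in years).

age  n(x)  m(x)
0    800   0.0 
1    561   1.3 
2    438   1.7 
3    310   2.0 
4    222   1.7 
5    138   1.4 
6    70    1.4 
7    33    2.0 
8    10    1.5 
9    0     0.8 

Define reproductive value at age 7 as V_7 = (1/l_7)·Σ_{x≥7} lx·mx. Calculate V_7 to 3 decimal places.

lx = nx/n0 = nx/800: 1, 0.70125, 0.5475, 0.3875, 0.2775, 0.1725, 0.0875, 0.04125, 0.0125, 0
lx·mx for x ≥ 7: 0.0825, 0.01875, 0 → sum = 0.10125
V_7 = 0.10125 / l_7 = 0.10125 / 0.04125 = 2.454545… → 2.455

2.455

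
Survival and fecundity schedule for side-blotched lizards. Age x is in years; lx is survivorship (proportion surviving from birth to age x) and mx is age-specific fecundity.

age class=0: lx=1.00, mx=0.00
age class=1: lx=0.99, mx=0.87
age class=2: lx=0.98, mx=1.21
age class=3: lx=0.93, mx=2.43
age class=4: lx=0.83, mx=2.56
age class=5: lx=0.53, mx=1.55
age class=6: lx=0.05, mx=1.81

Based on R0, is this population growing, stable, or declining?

R0 = Σ lx·mx = 0 + 0.8613 + 1.1858 + 2.2599 + 2.1248 + 0.8215 + 0.0905 = 7.3438
R0 > 1, so the population is growing.

growing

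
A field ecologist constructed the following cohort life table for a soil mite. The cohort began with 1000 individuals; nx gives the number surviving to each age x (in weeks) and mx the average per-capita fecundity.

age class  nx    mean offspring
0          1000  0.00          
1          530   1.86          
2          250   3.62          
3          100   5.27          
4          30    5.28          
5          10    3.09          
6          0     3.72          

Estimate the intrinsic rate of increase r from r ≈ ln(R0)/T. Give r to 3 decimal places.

0.484

lx = nx/n0 = nx/1000: 1, 0.53, 0.25, 0.1, 0.03, 0.01, 0
R0 = Σ lx·mx = 0 + 0.9858 + 0.905 + 0.527 + 0.1584 + 0.0309 + 0 = 2.6071
Σ x·lx·mx = 5.1649; T = 5.1649/2.6071 = 1.98109…
r ≈ ln(R0)/T = ln(2.6071)/1.98109… = 0.48369… → 0.484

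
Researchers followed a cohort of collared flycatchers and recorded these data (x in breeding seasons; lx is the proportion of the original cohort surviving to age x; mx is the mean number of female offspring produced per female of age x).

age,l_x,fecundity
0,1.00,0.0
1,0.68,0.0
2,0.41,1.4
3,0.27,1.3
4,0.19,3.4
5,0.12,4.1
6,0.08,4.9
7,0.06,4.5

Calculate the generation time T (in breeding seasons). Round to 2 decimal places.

lx·mx: 0, 0, 0.574, 0.351, 0.646, 0.492, 0.392, 0.27 → R0 = 2.725
x·lx·mx: 0, 0, 1.148, 1.053, 2.584, 2.46, 2.352, 1.89 → Σ = 11.487
T = 11.487 / 2.725 = 4.215413… → 4.22

4.22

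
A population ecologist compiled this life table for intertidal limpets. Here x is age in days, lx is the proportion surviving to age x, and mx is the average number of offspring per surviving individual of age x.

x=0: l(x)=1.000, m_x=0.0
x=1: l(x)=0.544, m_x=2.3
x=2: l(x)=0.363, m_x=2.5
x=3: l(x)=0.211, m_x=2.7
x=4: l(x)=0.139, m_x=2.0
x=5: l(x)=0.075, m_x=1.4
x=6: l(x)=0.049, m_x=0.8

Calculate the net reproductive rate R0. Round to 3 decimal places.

3.151

lx·mx by age: 0, 1.2512, 0.9075, 0.5697, 0.278, 0.105, 0.0392
R0 = Σ lx·mx = 3.1506 → 3.151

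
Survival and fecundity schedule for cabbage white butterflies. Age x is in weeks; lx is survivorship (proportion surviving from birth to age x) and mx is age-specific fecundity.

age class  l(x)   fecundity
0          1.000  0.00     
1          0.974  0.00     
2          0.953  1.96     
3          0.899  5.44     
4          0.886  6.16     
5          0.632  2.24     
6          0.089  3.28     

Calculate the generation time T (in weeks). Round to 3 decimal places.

3.524

lx·mx: 0, 0, 1.86788, 4.89056, 5.45776, 1.41568, 0.29192 → R0 = 13.9238
x·lx·mx: 0, 0, 3.73576, 14.67168, 21.83104, 7.0784, 1.75152 → Σ = 49.0684
T = 49.0684 / 13.9238 = 3.524067… → 3.524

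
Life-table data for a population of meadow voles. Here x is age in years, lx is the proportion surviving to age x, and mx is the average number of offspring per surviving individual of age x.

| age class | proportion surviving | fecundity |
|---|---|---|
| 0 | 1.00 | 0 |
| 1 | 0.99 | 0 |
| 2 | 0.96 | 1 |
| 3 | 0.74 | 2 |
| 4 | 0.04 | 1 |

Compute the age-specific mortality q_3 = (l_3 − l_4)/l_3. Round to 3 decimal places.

q_3 = (l_3 − l_4) / l_3 = (0.74 − 0.04) / 0.74
     = 0.7 / 0.74 = 0.945946… → 0.946

0.946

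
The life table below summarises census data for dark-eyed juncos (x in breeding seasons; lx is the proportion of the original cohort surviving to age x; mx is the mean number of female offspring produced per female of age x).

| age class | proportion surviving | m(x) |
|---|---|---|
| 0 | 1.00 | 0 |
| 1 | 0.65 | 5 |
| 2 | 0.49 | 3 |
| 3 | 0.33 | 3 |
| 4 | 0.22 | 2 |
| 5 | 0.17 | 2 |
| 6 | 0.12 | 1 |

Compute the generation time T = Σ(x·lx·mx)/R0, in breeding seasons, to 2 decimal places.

2.02

lx·mx: 0, 3.25, 1.47, 0.99, 0.44, 0.34, 0.12 → R0 = 6.61
x·lx·mx: 0, 3.25, 2.94, 2.97, 1.76, 1.7, 0.72 → Σ = 13.34
T = 13.34 / 6.61 = 2.018154… → 2.02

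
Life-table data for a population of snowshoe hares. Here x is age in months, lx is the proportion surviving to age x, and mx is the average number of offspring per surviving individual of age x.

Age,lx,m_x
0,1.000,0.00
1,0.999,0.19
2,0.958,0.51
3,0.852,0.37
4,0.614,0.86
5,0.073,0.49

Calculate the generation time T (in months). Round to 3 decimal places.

2.828

lx·mx: 0, 0.18981, 0.48858, 0.31524, 0.52804, 0.03577 → R0 = 1.55744
x·lx·mx: 0, 0.18981, 0.97716, 0.94572, 2.11216, 0.17885 → Σ = 4.4037
T = 4.4037 / 1.55744 = 2.827525… → 2.828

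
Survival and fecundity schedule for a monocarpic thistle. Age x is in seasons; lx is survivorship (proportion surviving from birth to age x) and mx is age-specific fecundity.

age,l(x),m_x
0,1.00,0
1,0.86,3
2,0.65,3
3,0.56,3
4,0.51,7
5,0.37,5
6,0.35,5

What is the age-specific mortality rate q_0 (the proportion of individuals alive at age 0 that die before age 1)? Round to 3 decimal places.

q_0 = (l_0 − l_1) / l_0 = (1 − 0.86) / 1
     = 0.14 / 1 = 0.14 → 0.140

0.140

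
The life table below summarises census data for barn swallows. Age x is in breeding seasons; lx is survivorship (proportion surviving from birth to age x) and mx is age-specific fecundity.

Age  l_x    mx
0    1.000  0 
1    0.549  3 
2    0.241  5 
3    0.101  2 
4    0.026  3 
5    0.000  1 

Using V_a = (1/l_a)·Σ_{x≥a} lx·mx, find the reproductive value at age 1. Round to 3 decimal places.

5.705

lx·mx for x ≥ 1: 1.647, 1.205, 0.202, 0.078, 0 → sum = 3.132
V_1 = 3.132 / l_1 = 3.132 / 0.549 = 5.704918… → 5.705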